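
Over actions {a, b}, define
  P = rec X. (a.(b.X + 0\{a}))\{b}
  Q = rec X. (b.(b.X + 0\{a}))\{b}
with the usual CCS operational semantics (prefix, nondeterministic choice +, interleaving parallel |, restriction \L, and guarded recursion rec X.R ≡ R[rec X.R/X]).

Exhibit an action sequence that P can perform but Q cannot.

P's transition system — 2 states:
  p0 = rec X. (a.(b.X + 0\{a}))\{b} has moves -a-> p1
  p1 = (b.(rec X. (a.(b.X + 0\{a}))\{b}) + 0\{a})\{b} has moves stopped
Q's transition system — 1 states:
  q0 = rec X. (b.(b.X + 0\{a}))\{b} has moves stopped
Run σ = ⟨a⟩ on P: start {p0}
  step 1 (a): {p1}
  ✓ P
Run σ = ⟨a⟩ on Q: start {q0}
  step 1 (a): no successor for Q

a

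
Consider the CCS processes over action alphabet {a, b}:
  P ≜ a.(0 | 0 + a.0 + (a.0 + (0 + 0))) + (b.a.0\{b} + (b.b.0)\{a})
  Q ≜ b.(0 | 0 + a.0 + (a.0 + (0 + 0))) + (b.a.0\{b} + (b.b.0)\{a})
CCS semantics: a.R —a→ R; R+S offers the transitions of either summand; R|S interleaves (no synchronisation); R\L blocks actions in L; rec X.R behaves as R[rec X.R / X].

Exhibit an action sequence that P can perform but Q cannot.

LTS(P): 7 reachable states
  s0 = a.(0 | 0 + a.0 + (a.0 + (0 + 0))) + (b.a.0\{b} + (b.b.0)\{a}) → ··a··> s1, ··b··> s2, ··b··> s3
  s1 = 0 | 0 + a.0 + (a.0 + (0 + 0)) → ··a··> s4
  s2 = (b.0)\{a} → ··b··> s5
  s3 = a.0\{b} → ··a··> s6
  s4 = 0 → deadlocked
  s5 = 0\{a} → deadlocked
  s6 = 0\{b} → deadlocked
LTS(Q): 7 reachable states
  t0 = b.(0 | 0 + a.0 + (a.0 + (0 + 0))) + (b.a.0\{b} + (b.b.0)\{a}) → ··b··> t1, ··b··> t2, ··b··> t3
  t1 = (b.0)\{a} → ··b··> t4
  t2 = 0 | 0 + a.0 + (a.0 + (0 + 0)) → ··a··> t5
  t3 = a.0\{b} → ··a··> t6
  t4 = 0\{a} → deadlocked
  t5 = 0 → deadlocked
  t6 = 0\{b} → deadlocked
Executing a from P (initial set {s0}):
  [1] a ⇒ {s1}
  P completes σ.
Executing a from Q (initial set {t0}):
  [1] a ⇒ no successor for Q

a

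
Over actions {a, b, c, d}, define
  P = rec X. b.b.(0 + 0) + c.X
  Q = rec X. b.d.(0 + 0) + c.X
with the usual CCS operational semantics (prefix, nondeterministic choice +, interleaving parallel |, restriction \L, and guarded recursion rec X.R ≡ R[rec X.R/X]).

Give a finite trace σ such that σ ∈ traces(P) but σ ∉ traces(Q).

bb

Reachable graph of P (3 states):
  m0 = rec X. b.b.(0 + 0) + c.X ⊢ --b--▸ m1, --c--▸ m0
  m1 = b.(0 + 0) ⊢ --b--▸ m2
  m2 = 0 + 0 ⊢ (no moves)
Reachable graph of Q (3 states):
  n0 = rec X. b.d.(0 + 0) + c.X ⊢ --b--▸ n1, --c--▸ n0
  n1 = d.(0 + 0) ⊢ --d--▸ n2
  n2 = 0 + 0 ⊢ (no moves)
Run σ = ⟨bb⟩ on P: start {m0}
  step 1 (b): {m1}
  step 2 (b): {m2}
  — P admits the full trace.
Run σ = ⟨bb⟩ on Q: start {n0}
  step 1 (b): {n1}
  step 2 (b): ∅  — Q cannot continue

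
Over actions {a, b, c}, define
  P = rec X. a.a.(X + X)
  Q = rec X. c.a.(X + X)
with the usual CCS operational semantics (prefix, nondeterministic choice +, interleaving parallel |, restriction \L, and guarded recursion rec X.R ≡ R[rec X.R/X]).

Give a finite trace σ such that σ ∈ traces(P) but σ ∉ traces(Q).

a

LTS(P): 3 reachable states
  m0 = rec X. a.a.(X + X) ⊢ --a--▸ m1
  m1 = a.((rec X. a.a.(X + X)) + (rec X. a.a.(X + X))) ⊢ --a--▸ m2
  m2 = (rec X. a.a.(X + X)) + (rec X. a.a.(X + X)) ⊢ --a--▸ m1
LTS(Q): 3 reachable states
  n0 = rec X. c.a.(X + X) ⊢ --c--▸ n1
  n1 = a.((rec X. c.a.(X + X)) + (rec X. c.a.(X + X))) ⊢ --a--▸ n2
  n2 = (rec X. c.a.(X + X)) + (rec X. c.a.(X + X)) ⊢ --c--▸ n1
Trace ⟨a⟩ through P, begin at {m0}:
  after a @ step 1: {m1}
  P completes σ.
Trace ⟨a⟩ through Q, begin at {n0}:
  after a @ step 1: no successor for Q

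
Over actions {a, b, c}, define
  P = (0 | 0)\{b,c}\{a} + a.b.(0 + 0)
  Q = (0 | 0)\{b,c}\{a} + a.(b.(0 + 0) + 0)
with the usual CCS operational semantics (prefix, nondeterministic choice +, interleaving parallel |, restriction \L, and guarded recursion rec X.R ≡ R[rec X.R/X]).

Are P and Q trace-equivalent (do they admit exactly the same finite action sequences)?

traces(P) = traces(Q)

LTS(P): 3 reachable states
  m0 = (0 | 0)\{b,c}\{a} + a.b.(0 + 0) | ··a··> m1
  m1 = b.(0 + 0) | ··b··> m2
  m2 = 0 + 0 | ∅
LTS(Q): 3 reachable states
  n0 = (0 | 0)\{b,c}\{a} + a.(b.(0 + 0) + 0) | ··a··> n1
  n1 = b.(0 + 0) + 0 | ··b··> n2
  n2 = 0 + 0 | ∅
Coarsest stable partition (strong bisimilarity classes):
  B0 = {m0, n0}
  B1 = {m1, n1}
  B2 = {m2, n2}
m0 ∈ B0, n0 ∈ B0 → same block
Bisimilar ⇒ trace-equivalent.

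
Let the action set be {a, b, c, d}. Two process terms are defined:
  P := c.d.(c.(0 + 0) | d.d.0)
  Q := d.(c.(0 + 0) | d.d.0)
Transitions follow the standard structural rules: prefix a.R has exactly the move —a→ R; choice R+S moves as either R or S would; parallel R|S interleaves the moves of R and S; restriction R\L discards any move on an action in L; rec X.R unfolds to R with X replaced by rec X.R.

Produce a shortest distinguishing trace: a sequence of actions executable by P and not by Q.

c

P's transition system — 8 states:
  p0 = c.d.(c.(0 + 0) | d.d.0) ⊢ --c--▸ p1
  p1 = d.(c.(0 + 0) | d.d.0) ⊢ --d--▸ p2
  p2 = c.(0 + 0) | d.d.0 ⊢ --c--▸ p3, --d--▸ p4
  p3 = (0 + 0) | d.d.0 ⊢ --d--▸ p5
  p4 = c.(0 + 0) | d.0 ⊢ --c--▸ p5, --d--▸ p6
  p5 = (0 + 0) | d.0 ⊢ --d--▸ p7
  p6 = c.(0 + 0) | 0 ⊢ --c--▸ p7
  p7 = (0 + 0) | 0 ⊢ stopped
Q's transition system — 7 states:
  q0 = d.(c.(0 + 0) | d.d.0) ⊢ --d--▸ q1
  q1 = c.(0 + 0) | d.d.0 ⊢ --c--▸ q2, --d--▸ q3
  q2 = (0 + 0) | d.d.0 ⊢ --d--▸ q4
  q3 = c.(0 + 0) | d.0 ⊢ --c--▸ q4, --d--▸ q5
  q4 = (0 + 0) | d.0 ⊢ --d--▸ q6
  q5 = c.(0 + 0) | 0 ⊢ --c--▸ q6
  q6 = (0 + 0) | 0 ⊢ stopped
Run σ = ⟨c⟩ on P: start {p0}
  after c @ step 1: {p1}
  ✓ P
Run σ = ⟨c⟩ on Q: start {q0}
  after c @ step 1: no successor for Q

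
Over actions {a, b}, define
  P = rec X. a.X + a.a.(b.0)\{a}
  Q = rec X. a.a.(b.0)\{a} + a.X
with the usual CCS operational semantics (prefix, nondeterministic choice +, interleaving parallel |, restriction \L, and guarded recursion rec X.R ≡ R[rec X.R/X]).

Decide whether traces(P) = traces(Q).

P's transition system — 4 states:
  m0 = rec X. a.X + a.a.(b.0)\{a} | -a-> m0, -a-> m1
  m1 = a.(b.0)\{a} | -a-> m2
  m2 = (b.0)\{a} | -b-> m3
  m3 = 0\{a} | ·
Q's transition system — 4 states:
  n0 = rec X. a.a.(b.0)\{a} + a.X | -a-> n0, -a-> n1
  n1 = a.(b.0)\{a} | -a-> n2
  n2 = (b.0)\{a} | -b-> n3
  n3 = 0\{a} | ·
Coarsest stable partition (strong bisimilarity classes):
  B0 = {m0, n0}
  B1 = {m1, n1}
  B2 = {m2, n2}
  B3 = {m3, n3}
m0 ∈ B0, n0 ∈ B0 → same block
Bisimilar ⇒ trace-equivalent.

YES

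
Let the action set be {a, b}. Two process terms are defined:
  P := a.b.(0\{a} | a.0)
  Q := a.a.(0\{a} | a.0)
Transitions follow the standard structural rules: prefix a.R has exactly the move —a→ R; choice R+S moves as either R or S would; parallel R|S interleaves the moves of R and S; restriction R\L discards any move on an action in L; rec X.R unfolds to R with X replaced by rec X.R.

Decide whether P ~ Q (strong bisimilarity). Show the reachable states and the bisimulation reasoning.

P's transition system — 4 states:
  u0 = a.b.(0\{a} | a.0) ⊢ --a--▸ u1
  u1 = b.(0\{a} | a.0) ⊢ --b--▸ u2
  u2 = 0\{a} | a.0 ⊢ --a--▸ u3
  u3 = 0\{a} | 0 ⊢ ·
Q's transition system — 4 states:
  v0 = a.a.(0\{a} | a.0) ⊢ --a--▸ v1
  v1 = a.(0\{a} | a.0) ⊢ --a--▸ v2
  v2 = 0\{a} | a.0 ⊢ --a--▸ v3
  v3 = 0\{a} | 0 ⊢ ·
Partition-refinement fixed point:
  B0 = {u0}
  B1 = {u1}
  B2 = {u2, v2}
  B3 = {u3, v3}
  B4 = {v0}
  B5 = {v1}
u0 ∈ B0, v0 ∈ B4 → different blocks

P ≁ Q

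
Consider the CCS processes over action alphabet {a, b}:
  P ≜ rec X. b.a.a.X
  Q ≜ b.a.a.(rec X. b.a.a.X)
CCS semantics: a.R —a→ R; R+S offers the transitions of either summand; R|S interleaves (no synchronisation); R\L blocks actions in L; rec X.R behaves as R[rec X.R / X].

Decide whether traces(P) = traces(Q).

P's transition system — 3 states:
  m0 = rec X. b.a.a.X | -b-> m1
  m1 = a.a.(rec X. b.a.a.X) | -a-> m2
  m2 = a.(rec X. b.a.a.X) | -a-> m0
Q's transition system — 4 states:
  n0 = b.a.a.(rec X. b.a.a.X) | -b-> n1
  n1 = a.a.(rec X. b.a.a.X) | -a-> n2
  n2 = a.(rec X. b.a.a.X) | -a-> n3
  n3 = rec X. b.a.a.X | -b-> n1
Coarsest stable partition (strong bisimilarity classes):
  B0 = {m0, n0, n3}
  B1 = {m1, n1}
  B2 = {m2, n2}
m0 ∈ B0, n0 ∈ B0 → same block
Bisimilar ⇒ trace-equivalent.

traces(P) = traces(Q)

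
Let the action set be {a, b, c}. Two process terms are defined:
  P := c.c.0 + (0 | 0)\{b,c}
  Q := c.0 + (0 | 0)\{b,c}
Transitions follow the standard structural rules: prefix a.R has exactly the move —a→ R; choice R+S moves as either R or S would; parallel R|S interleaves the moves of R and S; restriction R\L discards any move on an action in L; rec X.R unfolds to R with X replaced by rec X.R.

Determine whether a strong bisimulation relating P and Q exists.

Reachable graph of P (3 states):
  u0 = c.c.0 + (0 | 0)\{b,c} has moves ··c··> u1
  u1 = c.0 has moves ··c··> u2
  u2 = 0 has moves stopped
Reachable graph of Q (2 states):
  v0 = c.0 + (0 | 0)\{b,c} has moves ··c··> v1
  v1 = 0 has moves stopped
Bisimilarity quotient blocks:
  B0 = {u0}
  B1 = {u1, v0}
  B2 = {u2, v1}
u0 ∈ B0, v0 ∈ B1 → different blocks

NO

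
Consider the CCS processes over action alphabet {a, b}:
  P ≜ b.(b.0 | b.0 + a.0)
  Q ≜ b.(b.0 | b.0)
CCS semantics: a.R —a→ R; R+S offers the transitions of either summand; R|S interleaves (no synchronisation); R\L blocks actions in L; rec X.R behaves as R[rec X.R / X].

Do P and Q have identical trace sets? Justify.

LTS(P): 6 reachable states
  u0 = b.(b.0 | b.0 + a.0) has moves --b--▸ u1
  u1 = b.0 | b.0 + a.0 has moves --a--▸ u2, --b--▸ u3, --b--▸ u4
  u2 = 0 has moves ·
  u3 = 0 | b.0 has moves --b--▸ u5
  u4 = b.0 | 0 has moves --b--▸ u5
  u5 = 0 | 0 has moves ·
LTS(Q): 5 reachable states
  v0 = b.(b.0 | b.0) has moves --b--▸ v1
  v1 = b.0 | b.0 has moves --b--▸ v2, --b--▸ v3
  v2 = 0 | b.0 has moves --b--▸ v4
  v3 = b.0 | 0 has moves --b--▸ v4
  v4 = 0 | 0 has moves ·
Executing ba from P (initial set {u0}):
  [1] b ⇒ {u1}
  [2] a ⇒ {u2}
  ✓ P
Executing ba from Q (initial set {v0}):
  [1] b ⇒ {v1}
  [2] a ⇒ no successor for Q

NO — witness ⟨ba⟩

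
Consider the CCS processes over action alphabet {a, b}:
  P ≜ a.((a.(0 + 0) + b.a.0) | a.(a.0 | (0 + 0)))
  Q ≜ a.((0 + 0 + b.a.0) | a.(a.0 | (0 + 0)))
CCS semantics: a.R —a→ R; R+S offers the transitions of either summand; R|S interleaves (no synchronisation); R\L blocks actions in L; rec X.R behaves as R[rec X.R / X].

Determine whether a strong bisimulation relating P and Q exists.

not bisimilar

LTS(P): 13 reachable states
  p0 = a.((a.(0 + 0) + b.a.0) | a.(a.0 | (0 + 0))) ⊢ -a-> p1
  p1 = (a.(0 + 0) + b.a.0) | a.(a.0 | (0 + 0)) ⊢ -a-> p2, -a-> p3, -b-> p4
  p2 = (0 + 0) | a.(a.0 | (0 + 0)) ⊢ -a-> p5
  p3 = (a.(0 + 0) + b.a.0) | (a.0 | (0 + 0)) ⊢ -a-> p5, -a-> p6, -b-> p7
  p4 = a.0 | a.(a.0 | (0 + 0)) ⊢ -a-> p7, -a-> p8
  p5 = (0 + 0) | (a.0 | (0 + 0)) ⊢ -a-> p9
  p6 = (a.(0 + 0) + b.a.0) | (0 | (0 + 0)) ⊢ -a-> p9, -b-> p10
  p7 = a.0 | (a.0 | (0 + 0)) ⊢ -a-> p10, -a-> p11
  p8 = 0 | a.(a.0 | (0 + 0)) ⊢ -a-> p11
  p9 = (0 + 0) | (0 | (0 + 0)) ⊢ stopped
  p10 = a.0 | (0 | (0 + 0)) ⊢ -a-> p12
  p11 = 0 | (a.0 | (0 + 0)) ⊢ -a-> p12
  p12 = 0 | (0 | (0 + 0)) ⊢ stopped
LTS(Q): 10 reachable states
  q0 = a.((0 + 0 + b.a.0) | a.(a.0 | (0 + 0))) ⊢ -a-> q1
  q1 = (0 + 0 + b.a.0) | a.(a.0 | (0 + 0)) ⊢ -a-> q2, -b-> q3
  q2 = (0 + 0 + b.a.0) | (a.0 | (0 + 0)) ⊢ -a-> q4, -b-> q5
  q3 = a.0 | a.(a.0 | (0 + 0)) ⊢ -a-> q5, -a-> q6
  q4 = (0 + 0 + b.a.0) | (0 | (0 + 0)) ⊢ -b-> q7
  q5 = a.0 | (a.0 | (0 + 0)) ⊢ -a-> q7, -a-> q8
  q6 = 0 | a.(a.0 | (0 + 0)) ⊢ -a-> q8
  q7 = a.0 | (0 | (0 + 0)) ⊢ -a-> q9
  q8 = 0 | (a.0 | (0 + 0)) ⊢ -a-> q9
  q9 = 0 | (0 | (0 + 0)) ⊢ stopped
Coarsest stable partition (strong bisimilarity classes):
  B0 = {p0}
  B1 = {p1}
  B2 = {p2, p7, p8, q5, q6}
  B3 = {p10, p11, p5, q7, q8}
  B4 = {p12, p9, q9}
  B5 = {p3}
  B6 = {p6}
  B7 = {p4, q3}
  B8 = {q0}
  B9 = {q1}
  B10 = {q2}
  B11 = {q4}
p0 ∈ B0, q0 ∈ B8 → different blocks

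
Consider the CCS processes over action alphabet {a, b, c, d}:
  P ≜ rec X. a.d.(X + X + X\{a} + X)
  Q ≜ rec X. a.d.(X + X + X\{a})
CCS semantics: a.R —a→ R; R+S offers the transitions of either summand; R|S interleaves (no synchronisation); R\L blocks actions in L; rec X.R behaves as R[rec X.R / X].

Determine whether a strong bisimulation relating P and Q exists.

LTS(P): 3 reachable states
  p0 = rec X. a.d.(X + X + X\{a} + X) → =a=> p1
  p1 = d.((rec X. a.d.(X + X + X\{a} + X)) + (rec X. a.d.(X + X + X\{a} + X)) + (rec X. a.d.(X + X + X\{a} + X))\{a} + (rec X. a.d.(X + X + X\{a} + X))) → =d=> p2
  p2 = (rec X. a.d.(X + X + X\{a} + X)) + (rec X. a.d.(X + X + X\{a} + X)) + (rec X. a.d.(X + X + X\{a} + X))\{a} + (rec X. a.d.(X + X + X\{a} + X)) → =a=> p1
LTS(Q): 3 reachable states
  q0 = rec X. a.d.(X + X + X\{a}) → =a=> q1
  q1 = d.((rec X. a.d.(X + X + X\{a})) + (rec X. a.d.(X + X + X\{a})) + (rec X. a.d.(X + X + X\{a}))\{a}) → =d=> q2
  q2 = (rec X. a.d.(X + X + X\{a})) + (rec X. a.d.(X + X + X\{a})) + (rec X. a.d.(X + X + X\{a}))\{a} → =a=> q1
Partition-refinement fixed point:
  B0 = {p0, p2, q0, q2}
  B1 = {p1, q1}
p0 ∈ B0, q0 ∈ B0 → same block

bisimilar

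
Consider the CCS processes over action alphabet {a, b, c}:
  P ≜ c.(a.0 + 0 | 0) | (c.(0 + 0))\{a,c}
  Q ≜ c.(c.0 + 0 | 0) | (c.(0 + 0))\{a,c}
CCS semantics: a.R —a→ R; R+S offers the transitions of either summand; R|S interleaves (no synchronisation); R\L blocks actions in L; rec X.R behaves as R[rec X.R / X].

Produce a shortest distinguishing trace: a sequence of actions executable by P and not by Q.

ca

P's transition system — 3 states:
  m0 = c.(a.0 + 0 | 0) | (c.(0 + 0))\{a,c} | —c→ m1
  m1 = (a.0 + 0 | 0) | (c.(0 + 0))\{a,c} | —a→ m2
  m2 = 0 | (c.(0 + 0))\{a,c} | stopped
Q's transition system — 3 states:
  n0 = c.(c.0 + 0 | 0) | (c.(0 + 0))\{a,c} | —c→ n1
  n1 = (c.0 + 0 | 0) | (c.(0 + 0))\{a,c} | —c→ n2
  n2 = 0 | (c.(0 + 0))\{a,c} | stopped
Executing ca from P (initial set {m0}):
  step 1 (c): {m1}
  step 2 (a): {m2}
  — P admits the full trace.
Executing ca from Q (initial set {n0}):
  step 1 (c): {n1}
  step 2 (a): ∅  — Q cannot continue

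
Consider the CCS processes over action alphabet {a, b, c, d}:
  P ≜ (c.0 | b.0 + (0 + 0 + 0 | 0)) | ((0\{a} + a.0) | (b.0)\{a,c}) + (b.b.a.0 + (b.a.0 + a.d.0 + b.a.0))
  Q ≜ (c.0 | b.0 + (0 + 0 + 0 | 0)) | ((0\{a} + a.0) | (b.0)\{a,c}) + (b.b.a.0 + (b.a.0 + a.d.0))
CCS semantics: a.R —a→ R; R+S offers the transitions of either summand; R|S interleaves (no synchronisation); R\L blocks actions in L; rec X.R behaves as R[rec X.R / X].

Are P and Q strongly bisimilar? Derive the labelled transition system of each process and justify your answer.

Reachable graph of P (20 states):
  u0 = (c.0 | b.0 + (0 + 0 + 0 | 0)) | ((0\{a} + a.0) | (b.0)\{a,c}) + (b.b.a.0 + (b.a.0 + a.d.0 + b.a.0)) | --a--▸ u1, --a--▸ u2, --b--▸ u3, --b--▸ u4, --b--▸ u5, --b--▸ u6, --c--▸ u7
  u1 = (c.0 | b.0 + (0 + 0 + 0 | 0)) | (0 | (b.0)\{a,c}) | --b--▸ u8, --b--▸ u9, --c--▸ u10
  u2 = d.0 | --d--▸ u11
  u3 = (c.0 | b.0 + (0 + 0 + 0 | 0)) | ((0\{a} + a.0) | 0\{a,c}) | --a--▸ u8, --b--▸ u12, --c--▸ u13
  u4 = a.0 | --a--▸ u11
  u5 = b.a.0 | --b--▸ u4
  u6 = c.0 | 0 | ((0\{a} + a.0) | (b.0)\{a,c}) | --a--▸ u9, --b--▸ u12, --c--▸ u14
  u7 = 0 | b.0 | ((0\{a} + a.0) | (b.0)\{a,c}) | --a--▸ u10, --b--▸ u13, --b--▸ u14
  u8 = (c.0 | b.0 + (0 + 0 + 0 | 0)) | (0 | 0\{a,c}) | --b--▸ u15, --c--▸ u16
  u9 = c.0 | 0 | (0 | (b.0)\{a,c}) | --b--▸ u15, --c--▸ u17
  u10 = 0 | b.0 | (0 | (b.0)\{a,c}) | --b--▸ u16, --b--▸ u17
  u11 = 0 | deadlocked
  u12 = c.0 | 0 | ((0\{a} + a.0) | 0\{a,c}) | --a--▸ u15, --c--▸ u18
  u13 = 0 | b.0 | ((0\{a} + a.0) | 0\{a,c}) | --a--▸ u16, --b--▸ u18
  u14 = 0 | 0 | ((0\{a} + a.0) | (b.0)\{a,c}) | --a--▸ u17, --b--▸ u18
  u15 = c.0 | 0 | (0 | 0\{a,c}) | --c--▸ u19
  u16 = 0 | b.0 | (0 | 0\{a,c}) | --b--▸ u19
  u17 = 0 | 0 | (0 | (b.0)\{a,c}) | --b--▸ u19
  u18 = 0 | 0 | ((0\{a} + a.0) | 0\{a,c}) | --a--▸ u19
  u19 = 0 | 0 | (0 | 0\{a,c}) | deadlocked
Reachable graph of Q (20 states):
  v0 = (c.0 | b.0 + (0 + 0 + 0 | 0)) | ((0\{a} + a.0) | (b.0)\{a,c}) + (b.b.a.0 + (b.a.0 + a.d.0)) | --a--▸ v1, --a--▸ v2, --b--▸ v3, --b--▸ v4, --b--▸ v5, --b--▸ v6, --c--▸ v7
  v1 = (c.0 | b.0 + (0 + 0 + 0 | 0)) | (0 | (b.0)\{a,c}) | --b--▸ v8, --b--▸ v9, --c--▸ v10
  v2 = d.0 | --d--▸ v11
  v3 = (c.0 | b.0 + (0 + 0 + 0 | 0)) | ((0\{a} + a.0) | 0\{a,c}) | --a--▸ v8, --b--▸ v12, --c--▸ v13
  v4 = a.0 | --a--▸ v11
  v5 = b.a.0 | --b--▸ v4
  v6 = c.0 | 0 | ((0\{a} + a.0) | (b.0)\{a,c}) | --a--▸ v9, --b--▸ v12, --c--▸ v14
  v7 = 0 | b.0 | ((0\{a} + a.0) | (b.0)\{a,c}) | --a--▸ v10, --b--▸ v13, --b--▸ v14
  v8 = (c.0 | b.0 + (0 + 0 + 0 | 0)) | (0 | 0\{a,c}) | --b--▸ v15, --c--▸ v16
  v9 = c.0 | 0 | (0 | (b.0)\{a,c}) | --b--▸ v15, --c--▸ v17
  v10 = 0 | b.0 | (0 | (b.0)\{a,c}) | --b--▸ v16, --b--▸ v17
  v11 = 0 | deadlocked
  v12 = c.0 | 0 | ((0\{a} + a.0) | 0\{a,c}) | --a--▸ v15, --c--▸ v18
  v13 = 0 | b.0 | ((0\{a} + a.0) | 0\{a,c}) | --a--▸ v16, --b--▸ v18
  v14 = 0 | 0 | ((0\{a} + a.0) | (b.0)\{a,c}) | --a--▸ v17, --b--▸ v18
  v15 = c.0 | 0 | (0 | 0\{a,c}) | --c--▸ v19
  v16 = 0 | b.0 | (0 | 0\{a,c}) | --b--▸ v19
  v17 = 0 | 0 | (0 | (b.0)\{a,c}) | --b--▸ v19
  v18 = 0 | 0 | ((0\{a} + a.0) | 0\{a,c}) | --a--▸ v19
  v19 = 0 | 0 | (0 | 0\{a,c}) | deadlocked
Coarsest stable partition (strong bisimilarity classes):
  B0 = {u0, v0}
  B1 = {u18, u4, v18, v4}
  B2 = {u11, u19, v11, v19}
  B3 = {u1, v1}
  B4 = {u10, v10}
  B5 = {u16, u17, v16, v17}
  B6 = {u8, u9, v8, v9}
  B7 = {u15, v15}
  B8 = {u2, v2}
  B9 = {u7, v7}
  B10 = {u13, u14, v13, v14}
  B11 = {u5, v5}
  B12 = {u3, u6, v3, v6}
  B13 = {u12, v12}
u0 ∈ B0, v0 ∈ B0 → same block

P ~ Q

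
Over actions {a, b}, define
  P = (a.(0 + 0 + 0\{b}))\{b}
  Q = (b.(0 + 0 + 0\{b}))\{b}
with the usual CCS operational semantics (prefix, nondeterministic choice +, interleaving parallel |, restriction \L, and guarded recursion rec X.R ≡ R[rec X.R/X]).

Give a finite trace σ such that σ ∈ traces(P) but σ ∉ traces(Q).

a

Reachable graph of P (2 states):
  m0 = (a.(0 + 0 + 0\{b}))\{b} :: ··a··> m1
  m1 = (0 + 0 + 0\{b})\{b} :: (no moves)
Reachable graph of Q (1 states):
  n0 = (b.(0 + 0 + 0\{b}))\{b} :: (no moves)
Trace ⟨a⟩ through P, begin at {m0}:
  [1] a ⇒ {m1}
  — P admits the full trace.
Trace ⟨a⟩ through Q, begin at {n0}:
  [1] a ⇒ ∅ (Q stuck)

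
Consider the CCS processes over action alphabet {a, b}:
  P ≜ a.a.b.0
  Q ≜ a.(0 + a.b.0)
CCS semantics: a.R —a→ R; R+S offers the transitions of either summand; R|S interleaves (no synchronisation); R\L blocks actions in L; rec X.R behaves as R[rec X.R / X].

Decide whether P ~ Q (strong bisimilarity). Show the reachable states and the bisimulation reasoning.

bisimilar

LTS(P): 4 reachable states
  u0 = a.a.b.0 :: =a=> u1
  u1 = a.b.0 :: =a=> u2
  u2 = b.0 :: =b=> u3
  u3 = 0 :: ·
LTS(Q): 4 reachable states
  v0 = a.(0 + a.b.0) :: =a=> v1
  v1 = 0 + a.b.0 :: =a=> v2
  v2 = b.0 :: =b=> v3
  v3 = 0 :: ·
Coarsest stable partition (strong bisimilarity classes):
  B0 = {u0, v0}
  B1 = {u1, v1}
  B2 = {u2, v2}
  B3 = {u3, v3}
u0 ∈ B0, v0 ∈ B0 → same block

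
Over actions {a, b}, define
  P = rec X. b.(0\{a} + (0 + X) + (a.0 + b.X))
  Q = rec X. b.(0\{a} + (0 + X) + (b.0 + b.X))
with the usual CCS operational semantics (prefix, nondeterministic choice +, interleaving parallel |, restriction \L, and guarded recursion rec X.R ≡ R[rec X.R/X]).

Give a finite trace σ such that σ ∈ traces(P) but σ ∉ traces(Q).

ba

P's transition system — 3 states:
  s0 = rec X. b.(0\{a} + (0 + X) + (a.0 + b.X)) :: =b=> s1
  s1 = 0\{a} + (0 + (rec X. b.(0\{a} + (0 + X) + (a.0 + b.X)))) + (a.0 + b.(rec X. b.(0\{a} + (0 + X) + (a.0 + b.X)))) :: =a=> s2, =b=> s0, =b=> s1
  s2 = 0 :: ∅
Q's transition system — 3 states:
  t0 = rec X. b.(0\{a} + (0 + X) + (b.0 + b.X)) :: =b=> t1
  t1 = 0\{a} + (0 + (rec X. b.(0\{a} + (0 + X) + (b.0 + b.X)))) + (b.0 + b.(rec X. b.(0\{a} + (0 + X) + (b.0 + b.X)))) :: =b=> t0, =b=> t1, =b=> t2
  t2 = 0 :: ∅
Trace ⟨ba⟩ through P, begin at {s0}:
  [1] b ⇒ {s1}
  [2] a ⇒ {s2}
  P completes σ.
Trace ⟨ba⟩ through Q, begin at {t0}:
  [1] b ⇒ {t1}
  [2] a ⇒ ∅  — Q cannot continue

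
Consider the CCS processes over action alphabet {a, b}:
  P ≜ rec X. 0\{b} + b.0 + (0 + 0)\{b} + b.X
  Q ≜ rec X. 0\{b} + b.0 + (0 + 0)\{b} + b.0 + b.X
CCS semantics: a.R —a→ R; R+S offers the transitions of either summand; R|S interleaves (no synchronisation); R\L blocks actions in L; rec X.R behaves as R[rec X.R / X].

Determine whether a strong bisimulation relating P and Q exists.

YES

LTS(P): 2 reachable states
  u0 = rec X. 0\{b} + b.0 + (0 + 0)\{b} + b.X :: —b→ u0, —b→ u1
  u1 = 0 :: stopped
LTS(Q): 2 reachable states
  v0 = rec X. 0\{b} + b.0 + (0 + 0)\{b} + b.0 + b.X :: —b→ v0, —b→ v1
  v1 = 0 :: stopped
Bisimilarity quotient blocks:
  B0 = {u0, v0}
  B1 = {u1, v1}
u0 ∈ B0, v0 ∈ B0 → same block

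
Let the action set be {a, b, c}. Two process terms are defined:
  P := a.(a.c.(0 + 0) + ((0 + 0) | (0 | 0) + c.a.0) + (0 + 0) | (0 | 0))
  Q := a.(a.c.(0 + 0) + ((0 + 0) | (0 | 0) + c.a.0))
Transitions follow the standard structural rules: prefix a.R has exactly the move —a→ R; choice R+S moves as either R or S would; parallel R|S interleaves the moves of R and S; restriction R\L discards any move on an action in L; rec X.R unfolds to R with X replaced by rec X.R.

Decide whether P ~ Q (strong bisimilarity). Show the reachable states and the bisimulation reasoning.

P's transition system — 6 states:
  s0 = a.(a.c.(0 + 0) + ((0 + 0) | (0 | 0) + c.a.0) + (0 + 0) | (0 | 0)) | —a→ s1
  s1 = a.c.(0 + 0) + ((0 + 0) | (0 | 0) + c.a.0) + (0 + 0) | (0 | 0) | —a→ s2, —c→ s3
  s2 = c.(0 + 0) | —c→ s4
  s3 = a.0 | —a→ s5
  s4 = 0 + 0 | deadlocked
  s5 = 0 | deadlocked
Q's transition system — 6 states:
  t0 = a.(a.c.(0 + 0) + ((0 + 0) | (0 | 0) + c.a.0)) | —a→ t1
  t1 = a.c.(0 + 0) + ((0 + 0) | (0 | 0) + c.a.0) | —a→ t2, —c→ t3
  t2 = c.(0 + 0) | —c→ t4
  t3 = a.0 | —a→ t5
  t4 = 0 + 0 | deadlocked
  t5 = 0 | deadlocked
Coarsest stable partition (strong bisimilarity classes):
  B0 = {s0, t0}
  B1 = {s1, t1}
  B2 = {s2, t2}
  B3 = {s4, s5, t4, t5}
  B4 = {s3, t3}
s0 ∈ B0, t0 ∈ B0 → same block

YES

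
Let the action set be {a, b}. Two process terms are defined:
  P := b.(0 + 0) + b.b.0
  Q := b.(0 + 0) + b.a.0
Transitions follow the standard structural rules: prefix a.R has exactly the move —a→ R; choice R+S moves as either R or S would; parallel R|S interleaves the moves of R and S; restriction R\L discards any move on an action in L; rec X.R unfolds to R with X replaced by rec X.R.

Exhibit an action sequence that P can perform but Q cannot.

LTS(P): 4 reachable states
  u0 = b.(0 + 0) + b.b.0 → ··b··> u1, ··b··> u2
  u1 = 0 + 0 → deadlocked
  u2 = b.0 → ··b··> u3
  u3 = 0 → deadlocked
LTS(Q): 4 reachable states
  v0 = b.(0 + 0) + b.a.0 → ··b··> v1, ··b··> v2
  v1 = 0 + 0 → deadlocked
  v2 = a.0 → ··a··> v3
  v3 = 0 → deadlocked
Run σ = ⟨bb⟩ on P: start {u0}
  after b @ step 1: {u1, u2}
  after b @ step 2: {u3}
  P completes σ.
Run σ = ⟨bb⟩ on Q: start {v0}
  after b @ step 1: {v1, v2}
  after b @ step 2: no successor for Q

bb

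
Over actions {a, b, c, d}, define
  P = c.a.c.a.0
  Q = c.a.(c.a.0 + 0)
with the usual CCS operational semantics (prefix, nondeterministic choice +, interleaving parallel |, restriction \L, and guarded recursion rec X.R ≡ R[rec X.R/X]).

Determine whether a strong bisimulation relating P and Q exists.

bisimilar

LTS(P): 5 reachable states
  s0 = c.a.c.a.0 :: —c→ s1
  s1 = a.c.a.0 :: —a→ s2
  s2 = c.a.0 :: —c→ s3
  s3 = a.0 :: —a→ s4
  s4 = 0 :: (no moves)
LTS(Q): 5 reachable states
  t0 = c.a.(c.a.0 + 0) :: —c→ t1
  t1 = a.(c.a.0 + 0) :: —a→ t2
  t2 = c.a.0 + 0 :: —c→ t3
  t3 = a.0 :: —a→ t4
  t4 = 0 :: (no moves)
Partition-refinement fixed point:
  B0 = {s0, t0}
  B1 = {s1, t1}
  B2 = {s2, t2}
  B3 = {s3, t3}
  B4 = {s4, t4}
s0 ∈ B0, t0 ∈ B0 → same block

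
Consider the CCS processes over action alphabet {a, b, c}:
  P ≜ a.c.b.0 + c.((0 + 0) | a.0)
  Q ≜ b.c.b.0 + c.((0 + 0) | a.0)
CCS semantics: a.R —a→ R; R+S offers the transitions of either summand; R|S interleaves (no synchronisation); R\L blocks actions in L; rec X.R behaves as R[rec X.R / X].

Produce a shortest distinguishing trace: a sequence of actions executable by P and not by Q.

LTS(P): 6 reachable states
  m0 = a.c.b.0 + c.((0 + 0) | a.0) | -a-> m1, -c-> m2
  m1 = c.b.0 | -c-> m3
  m2 = (0 + 0) | a.0 | -a-> m4
  m3 = b.0 | -b-> m5
  m4 = (0 + 0) | 0 | ∅
  m5 = 0 | ∅
LTS(Q): 6 reachable states
  n0 = b.c.b.0 + c.((0 + 0) | a.0) | -b-> n1, -c-> n2
  n1 = c.b.0 | -c-> n3
  n2 = (0 + 0) | a.0 | -a-> n4
  n3 = b.0 | -b-> n5
  n4 = (0 + 0) | 0 | ∅
  n5 = 0 | ∅
Run σ = ⟨a⟩ on P: start {m0}
  step 1 (a): {m1}
  ✓ P
Run σ = ⟨a⟩ on Q: start {n0}
  step 1 (a): ∅ (Q stuck)

a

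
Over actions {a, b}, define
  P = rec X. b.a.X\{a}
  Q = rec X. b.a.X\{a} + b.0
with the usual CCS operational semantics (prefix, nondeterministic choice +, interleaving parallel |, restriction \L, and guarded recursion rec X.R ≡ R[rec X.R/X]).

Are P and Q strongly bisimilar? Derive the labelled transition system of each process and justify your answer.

P's transition system — 4 states:
  m0 = rec X. b.a.X\{a} → -b-> m1
  m1 = a.(rec X. b.a.X\{a})\{a} → -a-> m2
  m2 = (rec X. b.a.X\{a})\{a} → -b-> m3
  m3 = (a.(rec X. b.a.X\{a})\{a})\{a} → deadlocked
Q's transition system — 6 states:
  n0 = rec X. b.a.X\{a} + b.0 → -b-> n1, -b-> n2
  n1 = 0 → deadlocked
  n2 = a.(rec X. b.a.X\{a} + b.0)\{a} → -a-> n3
  n3 = (rec X. b.a.X\{a} + b.0)\{a} → -b-> n4, -b-> n5
  n4 = (a.(rec X. b.a.X\{a} + b.0)\{a})\{a} → deadlocked
  n5 = 0\{a} → deadlocked
Coarsest stable partition (strong bisimilarity classes):
  B0 = {m0}
  B1 = {m1, n2}
  B2 = {m2, n3}
  B3 = {m3, n1, n4, n5}
  B4 = {n0}
m0 ∈ B0, n0 ∈ B4 → different blocks

P ≁ Q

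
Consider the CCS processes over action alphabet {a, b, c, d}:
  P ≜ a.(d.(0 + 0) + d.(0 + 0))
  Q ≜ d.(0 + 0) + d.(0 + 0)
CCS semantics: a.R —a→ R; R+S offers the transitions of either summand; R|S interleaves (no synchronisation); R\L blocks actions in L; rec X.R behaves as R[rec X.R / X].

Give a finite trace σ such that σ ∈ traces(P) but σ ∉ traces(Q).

LTS(P): 3 reachable states
  m0 = a.(d.(0 + 0) + d.(0 + 0)) → --a--▸ m1
  m1 = d.(0 + 0) + d.(0 + 0) → --d--▸ m2
  m2 = 0 + 0 → stopped
LTS(Q): 2 reachable states
  n0 = d.(0 + 0) + d.(0 + 0) → --d--▸ n1
  n1 = 0 + 0 → stopped
Trace ⟨a⟩ through P, begin at {m0}:
  [1] a ⇒ {m1}
  — P admits the full trace.
Trace ⟨a⟩ through Q, begin at {n0}:
  [1] a ⇒ no successor for Q

a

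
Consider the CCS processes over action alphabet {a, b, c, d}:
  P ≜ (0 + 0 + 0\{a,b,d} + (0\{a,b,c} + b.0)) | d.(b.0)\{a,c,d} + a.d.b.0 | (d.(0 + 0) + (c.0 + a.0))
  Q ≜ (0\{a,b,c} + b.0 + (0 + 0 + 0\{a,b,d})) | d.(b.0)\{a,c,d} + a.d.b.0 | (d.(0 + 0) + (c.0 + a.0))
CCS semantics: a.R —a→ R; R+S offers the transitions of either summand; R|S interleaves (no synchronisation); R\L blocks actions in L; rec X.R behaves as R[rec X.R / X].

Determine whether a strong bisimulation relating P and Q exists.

Reachable graph of P (17 states):
  m0 = (0 + 0 + 0\{a,b,d} + (0\{a,b,c} + b.0)) | d.(b.0)\{a,c,d} + a.d.b.0 | (d.(0 + 0) + (c.0 + a.0)) | --a--▸ m1, --a--▸ m2, --b--▸ m3, --c--▸ m1, --d--▸ m4, --d--▸ m5
  m1 = a.d.b.0 | 0 | --a--▸ m6
  m2 = d.b.0 | (d.(0 + 0) + (c.0 + a.0)) | --a--▸ m6, --c--▸ m6, --d--▸ m7, --d--▸ m8
  m3 = 0 | d.(b.0)\{a,c,d} | --d--▸ m9
  m4 = (0 + 0 + 0\{a,b,d} + (0\{a,b,c} + b.0)) | (b.0)\{a,c,d} | --b--▸ m10, --b--▸ m9
  m5 = a.d.b.0 | (0 + 0) | --a--▸ m8
  m6 = d.b.0 | 0 | --d--▸ m11
  m7 = b.0 | (d.(0 + 0) + (c.0 + a.0)) | --a--▸ m11, --b--▸ m12, --c--▸ m11, --d--▸ m13
  m8 = d.b.0 | (0 + 0) | --d--▸ m13
  m9 = 0 | (b.0)\{a,c,d} | --b--▸ m14
  m10 = (0 + 0 + 0\{a,b,d} + (0\{a,b,c} + b.0)) | 0\{a,c,d} | --b--▸ m14
  m11 = b.0 | 0 | --b--▸ m15
  m12 = 0 | (d.(0 + 0) + (c.0 + a.0)) | --a--▸ m15, --c--▸ m15, --d--▸ m16
  m13 = b.0 | (0 + 0) | --b--▸ m16
  m14 = 0 | 0\{a,c,d} | ·
  m15 = 0 | 0 | ·
  m16 = 0 | (0 + 0) | ·
Reachable graph of Q (17 states):
  n0 = (0\{a,b,c} + b.0 + (0 + 0 + 0\{a,b,d})) | d.(b.0)\{a,c,d} + a.d.b.0 | (d.(0 + 0) + (c.0 + a.0)) | --a--▸ n1, --a--▸ n2, --b--▸ n3, --c--▸ n1, --d--▸ n4, --d--▸ n5
  n1 = a.d.b.0 | 0 | --a--▸ n6
  n2 = d.b.0 | (d.(0 + 0) + (c.0 + a.0)) | --a--▸ n6, --c--▸ n6, --d--▸ n7, --d--▸ n8
  n3 = 0 | d.(b.0)\{a,c,d} | --d--▸ n9
  n4 = (0\{a,b,c} + b.0 + (0 + 0 + 0\{a,b,d})) | (b.0)\{a,c,d} | --b--▸ n10, --b--▸ n9
  n5 = a.d.b.0 | (0 + 0) | --a--▸ n8
  n6 = d.b.0 | 0 | --d--▸ n11
  n7 = b.0 | (d.(0 + 0) + (c.0 + a.0)) | --a--▸ n11, --b--▸ n12, --c--▸ n11, --d--▸ n13
  n8 = d.b.0 | (0 + 0) | --d--▸ n13
  n9 = 0 | (b.0)\{a,c,d} | --b--▸ n14
  n10 = (0\{a,b,c} + b.0 + (0 + 0 + 0\{a,b,d})) | 0\{a,c,d} | --b--▸ n14
  n11 = b.0 | 0 | --b--▸ n15
  n12 = 0 | (d.(0 + 0) + (c.0 + a.0)) | --a--▸ n15, --c--▸ n15, --d--▸ n16
  n13 = b.0 | (0 + 0) | --b--▸ n16
  n14 = 0 | 0\{a,c,d} | ·
  n15 = 0 | 0 | ·
  n16 = 0 | (0 + 0) | ·
Bisimilarity quotient blocks:
  B0 = {m0, n0}
  B1 = {m1, m5, n1, n5}
  B2 = {m3, m6, m8, n3, n6, n8}
  B3 = {m10, m11, m13, m9, n10, n11, n13, n9}
  B4 = {m14, m15, m16, n14, n15, n16}
  B5 = {m2, n2}
  B6 = {m7, n7}
  B7 = {m12, n12}
  B8 = {m4, n4}
m0 ∈ B0, n0 ∈ B0 → same block

P ~ Q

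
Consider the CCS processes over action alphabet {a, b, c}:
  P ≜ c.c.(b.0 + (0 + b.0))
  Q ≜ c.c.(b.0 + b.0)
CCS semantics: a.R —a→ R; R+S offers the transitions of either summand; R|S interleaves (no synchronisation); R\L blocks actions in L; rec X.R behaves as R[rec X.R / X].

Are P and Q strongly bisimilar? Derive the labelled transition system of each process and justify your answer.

P ~ Q

P's transition system — 4 states:
  s0 = c.c.(b.0 + (0 + b.0)) has moves ··c··> s1
  s1 = c.(b.0 + (0 + b.0)) has moves ··c··> s2
  s2 = b.0 + (0 + b.0) has moves ··b··> s3
  s3 = 0 has moves stopped
Q's transition system — 4 states:
  t0 = c.c.(b.0 + b.0) has moves ··c··> t1
  t1 = c.(b.0 + b.0) has moves ··c··> t2
  t2 = b.0 + b.0 has moves ··b··> t3
  t3 = 0 has moves stopped
Partition-refinement fixed point:
  B0 = {s0, t0}
  B1 = {s1, t1}
  B2 = {s2, t2}
  B3 = {s3, t3}
s0 ∈ B0, t0 ∈ B0 → same block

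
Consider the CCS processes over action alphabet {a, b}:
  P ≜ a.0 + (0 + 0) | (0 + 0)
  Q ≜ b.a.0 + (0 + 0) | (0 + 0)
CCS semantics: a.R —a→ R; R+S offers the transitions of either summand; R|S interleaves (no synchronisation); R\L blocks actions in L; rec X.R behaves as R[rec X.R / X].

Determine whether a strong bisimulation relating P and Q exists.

NO

LTS(P): 2 reachable states
  s0 = a.0 + (0 + 0) | (0 + 0) :: -a-> s1
  s1 = 0 :: (no moves)
LTS(Q): 3 reachable states
  t0 = b.a.0 + (0 + 0) | (0 + 0) :: -b-> t1
  t1 = a.0 :: -a-> t2
  t2 = 0 :: (no moves)
Bisimilarity quotient blocks:
  B0 = {s0, t1}
  B1 = {s1, t2}
  B2 = {t0}
s0 ∈ B0, t0 ∈ B2 → different blocks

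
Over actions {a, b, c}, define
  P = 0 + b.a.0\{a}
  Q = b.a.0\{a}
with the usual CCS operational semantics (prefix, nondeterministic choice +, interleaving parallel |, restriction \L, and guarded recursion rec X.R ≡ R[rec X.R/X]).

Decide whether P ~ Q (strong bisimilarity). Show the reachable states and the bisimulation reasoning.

P's transition system — 3 states:
  p0 = 0 + b.a.0\{a} :: --b--▸ p1
  p1 = a.0\{a} :: --a--▸ p2
  p2 = 0\{a} :: ∅
Q's transition system — 3 states:
  q0 = b.a.0\{a} :: --b--▸ q1
  q1 = a.0\{a} :: --a--▸ q2
  q2 = 0\{a} :: ∅
Bisimilarity quotient blocks:
  B0 = {p0, q0}
  B1 = {p1, q1}
  B2 = {p2, q2}
p0 ∈ B0, q0 ∈ B0 → same block

P ~ Q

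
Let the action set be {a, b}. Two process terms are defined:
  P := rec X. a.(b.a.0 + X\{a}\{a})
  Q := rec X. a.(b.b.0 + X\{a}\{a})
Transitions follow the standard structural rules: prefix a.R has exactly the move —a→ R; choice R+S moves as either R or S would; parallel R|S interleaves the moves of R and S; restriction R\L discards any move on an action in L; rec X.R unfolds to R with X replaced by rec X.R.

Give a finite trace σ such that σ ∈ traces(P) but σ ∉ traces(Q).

Reachable graph of P (4 states):
  u0 = rec X. a.(b.a.0 + X\{a}\{a}) has moves =a=> u1
  u1 = b.a.0 + (rec X. a.(b.a.0 + X\{a}\{a}))\{a}\{a} has moves =b=> u2
  u2 = a.0 has moves =a=> u3
  u3 = 0 has moves ∅
Reachable graph of Q (4 states):
  v0 = rec X. a.(b.b.0 + X\{a}\{a}) has moves =a=> v1
  v1 = b.b.0 + (rec X. a.(b.b.0 + X\{a}\{a}))\{a}\{a} has moves =b=> v2
  v2 = b.0 has moves =b=> v3
  v3 = 0 has moves ∅
Trace ⟨aba⟩ through P, begin at {u0}:
  step 1 (a): {u1}
  step 2 (b): {u2}
  step 3 (a): {u3}
  P completes σ.
Trace ⟨aba⟩ through Q, begin at {v0}:
  step 1 (a): {v1}
  step 2 (b): {v2}
  step 3 (a): no successor for Q

aba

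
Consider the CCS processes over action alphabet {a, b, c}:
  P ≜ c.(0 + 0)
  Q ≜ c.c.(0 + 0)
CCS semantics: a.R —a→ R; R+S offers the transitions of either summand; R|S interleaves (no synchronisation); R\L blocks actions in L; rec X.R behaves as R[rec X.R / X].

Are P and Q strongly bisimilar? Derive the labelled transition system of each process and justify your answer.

Reachable graph of P (2 states):
  u0 = c.(0 + 0) has moves -c-> u1
  u1 = 0 + 0 has moves ∅
Reachable graph of Q (3 states):
  v0 = c.c.(0 + 0) has moves -c-> v1
  v1 = c.(0 + 0) has moves -c-> v2
  v2 = 0 + 0 has moves ∅
Coarsest stable partition (strong bisimilarity classes):
  B0 = {u0, v1}
  B1 = {u1, v2}
  B2 = {v0}
u0 ∈ B0, v0 ∈ B2 → different blocks

NO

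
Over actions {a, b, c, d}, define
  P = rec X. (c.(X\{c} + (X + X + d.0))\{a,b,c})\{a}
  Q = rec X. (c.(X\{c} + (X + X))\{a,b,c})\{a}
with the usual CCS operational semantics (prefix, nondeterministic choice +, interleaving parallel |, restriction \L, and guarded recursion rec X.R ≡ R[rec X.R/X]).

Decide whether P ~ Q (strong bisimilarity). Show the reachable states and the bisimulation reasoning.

not bisimilar

LTS(P): 3 reachable states
  s0 = rec X. (c.(X\{c} + (X + X + d.0))\{a,b,c})\{a} has moves --c--▸ s1
  s1 = ((rec X. (c.(X\{c} + (X + X + d.0))\{a,b,c})\{a})\{c} + ((rec X. (c.(X\{c} + (X + X + d.0))\{a,b,c})\{a}) + (rec X. (c.(X\{c} + (X + X + d.0))\{a,b,c})\{a}) + d.0))\{a,b,c}\{a} has moves --d--▸ s2
  s2 = 0\{a,b,c}\{a} has moves ·
LTS(Q): 2 reachable states
  t0 = rec X. (c.(X\{c} + (X + X))\{a,b,c})\{a} has moves --c--▸ t1
  t1 = ((rec X. (c.(X\{c} + (X + X))\{a,b,c})\{a})\{c} + ((rec X. (c.(X\{c} + (X + X))\{a,b,c})\{a}) + (rec X. (c.(X\{c} + (X + X))\{a,b,c})\{a})))\{a,b,c}\{a} has moves ·
Bisimilarity quotient blocks:
  B0 = {s0}
  B1 = {s1}
  B2 = {s2, t1}
  B3 = {t0}
s0 ∈ B0, t0 ∈ B3 → different blocks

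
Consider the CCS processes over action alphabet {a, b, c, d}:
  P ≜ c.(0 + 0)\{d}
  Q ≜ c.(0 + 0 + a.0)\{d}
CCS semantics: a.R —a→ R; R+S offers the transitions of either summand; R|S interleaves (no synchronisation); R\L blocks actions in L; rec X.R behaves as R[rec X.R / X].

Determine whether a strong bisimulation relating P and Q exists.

Reachable graph of P (2 states):
  m0 = c.(0 + 0)\{d} → =c=> m1
  m1 = (0 + 0)\{d} → stopped
Reachable graph of Q (3 states):
  n0 = c.(0 + 0 + a.0)\{d} → =c=> n1
  n1 = (0 + 0 + a.0)\{d} → =a=> n2
  n2 = 0\{d} → stopped
Partition-refinement fixed point:
  B0 = {m0}
  B1 = {m1, n2}
  B2 = {n0}
  B3 = {n1}
m0 ∈ B0, n0 ∈ B2 → different blocks

not bisimilar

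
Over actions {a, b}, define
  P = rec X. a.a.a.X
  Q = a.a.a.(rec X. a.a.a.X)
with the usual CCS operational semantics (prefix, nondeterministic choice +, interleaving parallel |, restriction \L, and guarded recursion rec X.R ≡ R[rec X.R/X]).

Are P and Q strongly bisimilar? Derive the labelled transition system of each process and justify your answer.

Reachable graph of P (3 states):
  u0 = rec X. a.a.a.X | ··a··> u1
  u1 = a.a.(rec X. a.a.a.X) | ··a··> u2
  u2 = a.(rec X. a.a.a.X) | ··a··> u0
Reachable graph of Q (4 states):
  v0 = a.a.a.(rec X. a.a.a.X) | ··a··> v1
  v1 = a.a.(rec X. a.a.a.X) | ··a··> v2
  v2 = a.(rec X. a.a.a.X) | ··a··> v3
  v3 = rec X. a.a.a.X | ··a··> v1
Bisimilarity quotient blocks:
  B0 = {u0, u1, u2, v0, v1, v2, v3}
u0 ∈ B0, v0 ∈ B0 → same block

P ~ Q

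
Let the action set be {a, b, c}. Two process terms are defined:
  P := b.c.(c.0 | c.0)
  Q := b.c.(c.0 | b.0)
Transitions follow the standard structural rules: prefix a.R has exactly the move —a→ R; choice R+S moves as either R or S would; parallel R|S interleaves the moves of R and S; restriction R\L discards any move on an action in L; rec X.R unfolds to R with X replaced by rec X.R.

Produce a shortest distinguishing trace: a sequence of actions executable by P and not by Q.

bccc

Reachable graph of P (6 states):
  m0 = b.c.(c.0 | c.0) → —b→ m1
  m1 = c.(c.0 | c.0) → —c→ m2
  m2 = c.0 | c.0 → —c→ m3, —c→ m4
  m3 = 0 | c.0 → —c→ m5
  m4 = c.0 | 0 → —c→ m5
  m5 = 0 | 0 → stopped
Reachable graph of Q (6 states):
  n0 = b.c.(c.0 | b.0) → —b→ n1
  n1 = c.(c.0 | b.0) → —c→ n2
  n2 = c.0 | b.0 → —b→ n3, —c→ n4
  n3 = c.0 | 0 → —c→ n5
  n4 = 0 | b.0 → —b→ n5
  n5 = 0 | 0 → stopped
Run σ = ⟨bccc⟩ on P: start {m0}
  [1] b ⇒ {m1}
  [2] c ⇒ {m2}
  [3] c ⇒ {m3, m4}
  [4] c ⇒ {m5}
  — P admits the full trace.
Run σ = ⟨bccc⟩ on Q: start {n0}
  [1] b ⇒ {n1}
  [2] c ⇒ {n2}
  [3] c ⇒ {n4}
  [4] c ⇒ ∅  — Q cannot continue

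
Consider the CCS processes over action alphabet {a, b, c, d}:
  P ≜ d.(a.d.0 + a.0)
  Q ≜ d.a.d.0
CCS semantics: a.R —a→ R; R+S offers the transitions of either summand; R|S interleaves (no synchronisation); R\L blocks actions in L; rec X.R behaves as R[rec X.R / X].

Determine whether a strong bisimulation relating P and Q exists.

P's transition system — 4 states:
  p0 = d.(a.d.0 + a.0) :: =d=> p1
  p1 = a.d.0 + a.0 :: =a=> p2, =a=> p3
  p2 = 0 :: ·
  p3 = d.0 :: =d=> p2
Q's transition system — 4 states:
  q0 = d.a.d.0 :: =d=> q1
  q1 = a.d.0 :: =a=> q2
  q2 = d.0 :: =d=> q3
  q3 = 0 :: ·
Partition-refinement fixed point:
  B0 = {p0}
  B1 = {p1}
  B2 = {p2, q3}
  B3 = {p3, q2}
  B4 = {q0}
  B5 = {q1}
p0 ∈ B0, q0 ∈ B4 → different blocks

not bisimilar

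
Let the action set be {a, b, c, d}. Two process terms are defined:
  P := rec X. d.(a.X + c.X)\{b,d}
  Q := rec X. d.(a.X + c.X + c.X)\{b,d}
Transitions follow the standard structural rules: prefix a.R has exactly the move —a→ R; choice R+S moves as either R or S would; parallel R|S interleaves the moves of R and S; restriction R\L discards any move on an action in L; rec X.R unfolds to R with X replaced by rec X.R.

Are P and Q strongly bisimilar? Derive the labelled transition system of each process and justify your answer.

LTS(P): 3 reachable states
  s0 = rec X. d.(a.X + c.X)\{b,d} :: =d=> s1
  s1 = (a.(rec X. d.(a.X + c.X)\{b,d}) + c.(rec X. d.(a.X + c.X)\{b,d}))\{b,d} :: =a=> s2, =c=> s2
  s2 = (rec X. d.(a.X + c.X)\{b,d})\{b,d} :: deadlocked
LTS(Q): 3 reachable states
  t0 = rec X. d.(a.X + c.X + c.X)\{b,d} :: =d=> t1
  t1 = (a.(rec X. d.(a.X + c.X + c.X)\{b,d}) + c.(rec X. d.(a.X + c.X + c.X)\{b,d}) + c.(rec X. d.(a.X + c.X + c.X)\{b,d}))\{b,d} :: =a=> t2, =c=> t2
  t2 = (rec X. d.(a.X + c.X + c.X)\{b,d})\{b,d} :: deadlocked
Coarsest stable partition (strong bisimilarity classes):
  B0 = {s0, t0}
  B1 = {s1, t1}
  B2 = {s2, t2}
s0 ∈ B0, t0 ∈ B0 → same block

P ~ Q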